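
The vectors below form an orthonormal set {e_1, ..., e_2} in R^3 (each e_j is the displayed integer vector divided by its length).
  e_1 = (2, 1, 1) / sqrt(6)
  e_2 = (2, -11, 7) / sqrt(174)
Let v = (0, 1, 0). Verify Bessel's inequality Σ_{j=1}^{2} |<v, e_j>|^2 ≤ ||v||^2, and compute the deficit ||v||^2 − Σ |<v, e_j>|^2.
Σ |<v, e_j>|^2 = 25/29; ||v||^2 = 1; deficit = 4/29

Write each e_j = u_j / sqrt(<u_j, u_j>) where u_j is the displayed integer vector. Then <v, e_j> = <v, u_j> / sqrt(<u_j, u_j>), so |<v, e_j>|^2 = <v, u_j>^2 / <u_j, u_j>.
Coefficients: <v, e_1> = 1/sqrt(6), <v, e_2> = -11/sqrt(174).
Square and sum: Σ |<v, e_j>|^2 = 25/29.
Compute ||v||^2 = v·v = 1.
Deficit = 1 − 25/29 = 4/29 ≥ 0, confirming Bessel's inequality. (The deficit equals ||v − Σ <v,e_j> e_j||^2, the squared distance from v to span{e_j}.)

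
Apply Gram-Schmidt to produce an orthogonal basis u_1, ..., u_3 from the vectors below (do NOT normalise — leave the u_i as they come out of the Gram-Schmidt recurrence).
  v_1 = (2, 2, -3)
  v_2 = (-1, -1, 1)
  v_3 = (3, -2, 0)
Orthogonal basis:
  u_1 = (2, 2, -3)
  u_2 = (-3/17, -3/17, -4/17)
  u_3 = (5/2, -5/2, 0)

Apply the Gram-Schmidt recurrence
  u_1 = v_1
  u_i = v_i − Σ_{j<i} ((v_i · u_j) / (u_j · u_j)) · u_j.

Step by step this gives:
  u_1 = (2, 2, -3)
  u_2 = (-3/17, -3/17, -4/17)
  u_3 = (5/2, -5/2, 0)

Orthogonality check:
  u_2 · u_1 = 0 (should be 0)
  u_3 · u_1 = 0 (should be 0)
  u_3 · u_2 = 0 (should be 0)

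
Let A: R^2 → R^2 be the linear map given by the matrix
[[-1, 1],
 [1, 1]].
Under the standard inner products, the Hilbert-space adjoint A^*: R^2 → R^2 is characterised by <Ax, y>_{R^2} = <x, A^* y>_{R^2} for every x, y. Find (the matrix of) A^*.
A^* = A^T =
[[-1, 1],
 [1, 1]]

For real matrices with standard dot products, the defining identity <Ax, y> = <x, A^* y> gives (Ax)^T y = x^T (A^*) y, i.e. x^T A^T y = x^T (A^*) y. Since this holds for all x, y, we must have A^* = A^T. Therefore
A^* =
[[-1, 1],
 [1, 1]].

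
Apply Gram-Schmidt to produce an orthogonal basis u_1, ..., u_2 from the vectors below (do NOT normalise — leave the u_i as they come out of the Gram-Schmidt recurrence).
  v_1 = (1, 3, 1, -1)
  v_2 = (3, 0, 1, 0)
Orthogonal basis:
  u_1 = (1, 3, 1, -1)
  u_2 = (8/3, -1, 2/3, 1/3)

Apply the Gram-Schmidt recurrence
  u_1 = v_1
  u_i = v_i − Σ_{j<i} ((v_i · u_j) / (u_j · u_j)) · u_j.

Step by step this gives:
  u_1 = (1, 3, 1, -1)
  u_2 = (8/3, -1, 2/3, 1/3)

Orthogonality check:
  u_2 · u_1 = 0 (should be 0)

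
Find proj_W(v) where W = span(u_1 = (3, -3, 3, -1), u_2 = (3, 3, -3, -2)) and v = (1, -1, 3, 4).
proj_W(v) = (-59/91, -207/91, 207/91, 64/91)

Set up U = [u_1 | ... | u_2] ∈ R^(4×2). The projector onto W = col(U) is P = U (U^T U)^(-1) U^T.
Compute U^T U =
  [28, -7]
  [-7, 31],
and U^T v = (11, -17).
Solve U^T U · c = U^T v for the coefficients: c = (74/273, -19/39). The projection is proj_W(v) = U c.
Check: (v - proj_W(v)) · u_1 = 0  (should be 0).
Check: (v - proj_W(v)) · u_2 = 0  (should be 0).
Result: proj_W(v) = (-59/91, -207/91, 207/91, 64/91).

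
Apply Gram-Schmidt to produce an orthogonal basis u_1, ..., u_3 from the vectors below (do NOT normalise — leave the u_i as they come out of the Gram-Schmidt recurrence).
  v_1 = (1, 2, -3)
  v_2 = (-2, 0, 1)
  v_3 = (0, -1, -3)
Orthogonal basis:
  u_1 = (1, 2, -3)
  u_2 = (-23/14, 5/7, -1/14)
  u_3 = (-34/45, -17/9, -68/45)

Apply the Gram-Schmidt recurrence
  u_1 = v_1
  u_i = v_i − Σ_{j<i} ((v_i · u_j) / (u_j · u_j)) · u_j.

Step by step this gives:
  u_1 = (1, 2, -3)
  u_2 = (-23/14, 5/7, -1/14)
  u_3 = (-34/45, -17/9, -68/45)

Orthogonality check:
  u_2 · u_1 = 0 (should be 0)
  u_3 · u_1 = 0 (should be 0)
  u_3 · u_2 = 0 (should be 0)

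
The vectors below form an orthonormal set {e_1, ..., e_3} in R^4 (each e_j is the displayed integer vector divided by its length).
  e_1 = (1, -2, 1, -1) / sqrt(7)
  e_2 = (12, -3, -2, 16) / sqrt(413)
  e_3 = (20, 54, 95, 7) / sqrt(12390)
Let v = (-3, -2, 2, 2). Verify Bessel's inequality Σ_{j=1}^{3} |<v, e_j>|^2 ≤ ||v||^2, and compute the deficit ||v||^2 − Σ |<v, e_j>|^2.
Σ |<v, e_j>|^2 = 9/35; ||v||^2 = 21; deficit = 726/35

Write each e_j = u_j / sqrt(<u_j, u_j>) where u_j is the displayed integer vector. Then <v, e_j> = <v, u_j> / sqrt(<u_j, u_j>), so |<v, e_j>|^2 = <v, u_j>^2 / <u_j, u_j>.
Coefficients: <v, e_1> = 1/sqrt(7), <v, e_2> = -2/sqrt(413), <v, e_3> = 36/sqrt(12390).
Square and sum: Σ |<v, e_j>|^2 = 9/35.
Compute ||v||^2 = v·v = 21.
Deficit = 21 − 9/35 = 726/35 ≥ 0, confirming Bessel's inequality. (The deficit equals ||v − Σ <v,e_j> e_j||^2, the squared distance from v to span{e_j}.)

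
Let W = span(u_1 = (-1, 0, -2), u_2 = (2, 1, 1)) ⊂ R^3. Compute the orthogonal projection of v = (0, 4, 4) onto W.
proj_W(v) = (16/7, 4/7, 20/7)

Set up U = [u_1 | ... | u_2] ∈ R^(3×2). The projector onto W = col(U) is P = U (U^T U)^(-1) U^T.
Compute U^T U =
  [5, -4]
  [-4, 6],
and U^T v = (-8, 8).
Solve U^T U · c = U^T v for the coefficients: c = (-8/7, 4/7). The projection is proj_W(v) = U c.
Check: (v - proj_W(v)) · u_1 = 0  (should be 0).
Check: (v - proj_W(v)) · u_2 = 0  (should be 0).
Result: proj_W(v) = (16/7, 4/7, 20/7).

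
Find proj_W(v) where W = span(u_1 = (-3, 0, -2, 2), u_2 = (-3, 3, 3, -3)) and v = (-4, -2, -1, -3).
proj_W(v) = (-184/67, 76/67, 4/67, -4/67)

Set up U = [u_1 | ... | u_2] ∈ R^(4×2). The projector onto W = col(U) is P = U (U^T U)^(-1) U^T.
Compute U^T U =
  [17, -3]
  [-3, 36],
and U^T v = (8, 12).
Solve U^T U · c = U^T v for the coefficients: c = (36/67, 76/201). The projection is proj_W(v) = U c.
Check: (v - proj_W(v)) · u_1 = 0  (should be 0).
Check: (v - proj_W(v)) · u_2 = 0  (should be 0).
Result: proj_W(v) = (-184/67, 76/67, 4/67, -4/67).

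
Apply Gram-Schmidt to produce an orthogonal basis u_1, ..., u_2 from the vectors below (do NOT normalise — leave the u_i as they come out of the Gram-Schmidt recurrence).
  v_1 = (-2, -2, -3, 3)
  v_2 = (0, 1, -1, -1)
Orthogonal basis:
  u_1 = (-2, -2, -3, 3)
  u_2 = (-2/13, 11/13, -16/13, -10/13)

Apply the Gram-Schmidt recurrence
  u_1 = v_1
  u_i = v_i − Σ_{j<i} ((v_i · u_j) / (u_j · u_j)) · u_j.

Step by step this gives:
  u_1 = (-2, -2, -3, 3)
  u_2 = (-2/13, 11/13, -16/13, -10/13)

Orthogonality check:
  u_2 · u_1 = 0 (should be 0)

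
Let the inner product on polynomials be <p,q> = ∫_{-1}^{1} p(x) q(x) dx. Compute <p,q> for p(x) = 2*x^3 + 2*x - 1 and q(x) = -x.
<p,q> = -32/15

Expand the product: p(x)·q(x) = -2*x^4 - 2*x^2 + x.
∫_{-1}^{1} of each monomial x^k gives [2/(k+1) if k even, 0 if k odd]. Integrating term-by-term (or equivalently evaluating the antiderivative F(x) = -2*x^5/5 - 2*x^3/3 + x^2/2 at the endpoints):
  F(1) − F(−1) = -17/30 − (47/30) = -32/15.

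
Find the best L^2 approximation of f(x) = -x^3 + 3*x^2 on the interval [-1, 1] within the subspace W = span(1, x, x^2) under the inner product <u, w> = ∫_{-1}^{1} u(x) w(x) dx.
g(x) = 3*x^2 - 3*x/5

The best approximation g ∈ W is the orthogonal projection of f onto W. Writing g = a_0 + a_1 x + a_2 x^2, the coefficients solve the normal equations G · a = b where
  G_{ij} = <φ_i, φ_j> and b_i = <f, φ_i>, with φ_0 = 1, φ_1 = x, φ_2 = x^2.
G =
  [2, 0, 2/3]
  [0, 2/3, 0]
  [2/3, 0, 2/5],
b = (2, -2/5, 6/5).
Solving gives a_0 = 0, a_1 = -3/5, a_2 = 3, so
  g(x) = 3*x^2 - 3*x/5.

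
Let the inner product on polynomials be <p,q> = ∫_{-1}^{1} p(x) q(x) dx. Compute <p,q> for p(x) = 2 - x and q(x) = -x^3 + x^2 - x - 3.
<p,q> = -48/5

Expand the product: p(x)·q(x) = x^4 - 3*x^3 + 3*x^2 + x - 6.
∫_{-1}^{1} of each monomial x^k gives [2/(k+1) if k even, 0 if k odd]. Integrating term-by-term (or equivalently evaluating the antiderivative F(x) = x^5/5 - 3*x^4/4 + x^3 + x^2/2 - 6*x at the endpoints):
  F(1) − F(−1) = -101/20 − (91/20) = -48/5.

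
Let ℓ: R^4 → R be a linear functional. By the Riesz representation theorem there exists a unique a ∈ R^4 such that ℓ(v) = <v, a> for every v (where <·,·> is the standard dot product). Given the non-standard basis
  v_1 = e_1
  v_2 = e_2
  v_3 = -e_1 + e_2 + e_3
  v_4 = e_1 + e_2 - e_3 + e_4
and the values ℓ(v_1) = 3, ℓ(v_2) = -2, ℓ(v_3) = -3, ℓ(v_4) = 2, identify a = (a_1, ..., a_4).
a = (3, -2, 2, 3)

Write a = (a_1, ..., a_4) in the standard basis. For each basis vector v_i, ℓ(v_i) = <v_i, a> is a linear equation in the a_j's. Collect the n equations into a matrix system V a = ℓ, where row i of V is v_i (expressed in the standard basis). Since V is invertible (lower-triangular with 1s on the diagonal, up to permutation), solve by back-substitution:
  V =
[[1, 0, 0, 0],
 [0, 1, 0, 0],
 [-1, 1, 1, 0],
 [1, 1, -1, 1]]
  V a = (3, -2, -3, 2)
Solving gives a = (3, -2, 2, 3).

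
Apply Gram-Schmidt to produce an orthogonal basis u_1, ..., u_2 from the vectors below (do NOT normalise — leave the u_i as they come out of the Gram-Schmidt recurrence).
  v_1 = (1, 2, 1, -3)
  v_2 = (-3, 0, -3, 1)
Orthogonal basis:
  u_1 = (1, 2, 1, -3)
  u_2 = (-12/5, 6/5, -12/5, -4/5)

Apply the Gram-Schmidt recurrence
  u_1 = v_1
  u_i = v_i − Σ_{j<i} ((v_i · u_j) / (u_j · u_j)) · u_j.

Step by step this gives:
  u_1 = (1, 2, 1, -3)
  u_2 = (-12/5, 6/5, -12/5, -4/5)

Orthogonality check:
  u_2 · u_1 = 0 (should be 0)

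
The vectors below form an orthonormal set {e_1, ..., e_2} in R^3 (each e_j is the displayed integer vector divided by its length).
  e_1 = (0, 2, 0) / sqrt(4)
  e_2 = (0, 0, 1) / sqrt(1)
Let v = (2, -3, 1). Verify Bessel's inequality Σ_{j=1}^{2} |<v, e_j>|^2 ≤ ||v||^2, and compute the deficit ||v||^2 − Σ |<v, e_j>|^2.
Σ |<v, e_j>|^2 = 10; ||v||^2 = 14; deficit = 4

Write each e_j = u_j / sqrt(<u_j, u_j>) where u_j is the displayed integer vector. Then <v, e_j> = <v, u_j> / sqrt(<u_j, u_j>), so |<v, e_j>|^2 = <v, u_j>^2 / <u_j, u_j>.
Coefficients: <v, e_1> = -6/sqrt(4), <v, e_2> = 1/sqrt(1).
Square and sum: Σ |<v, e_j>|^2 = 10.
Compute ||v||^2 = v·v = 14.
Deficit = 14 − 10 = 4 ≥ 0, confirming Bessel's inequality. (The deficit equals ||v − Σ <v,e_j> e_j||^2, the squared distance from v to span{e_j}.)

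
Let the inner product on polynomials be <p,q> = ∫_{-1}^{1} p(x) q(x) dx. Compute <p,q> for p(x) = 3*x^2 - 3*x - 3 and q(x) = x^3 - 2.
<p,q> = 34/5

Expand the product: p(x)·q(x) = 3*x^5 - 3*x^4 - 3*x^3 - 6*x^2 + 6*x + 6.
∫_{-1}^{1} of each monomial x^k gives [2/(k+1) if k even, 0 if k odd]. Integrating term-by-term (or equivalently evaluating the antiderivative F(x) = x^6/2 - 3*x^5/5 - 3*x^4/4 - 2*x^3 + 3*x^2 + 6*x at the endpoints):
  F(1) − F(−1) = 123/20 − (-13/20) = 34/5.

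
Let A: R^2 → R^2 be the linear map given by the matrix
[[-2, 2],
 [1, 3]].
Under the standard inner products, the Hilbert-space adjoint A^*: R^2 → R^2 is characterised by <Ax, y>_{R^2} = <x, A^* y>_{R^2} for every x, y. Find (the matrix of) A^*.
A^* = A^T =
[[-2, 1],
 [2, 3]]

For real matrices with standard dot products, the defining identity <Ax, y> = <x, A^* y> gives (Ax)^T y = x^T (A^*) y, i.e. x^T A^T y = x^T (A^*) y. Since this holds for all x, y, we must have A^* = A^T. Therefore
A^* =
[[-2, 1],
 [2, 3]].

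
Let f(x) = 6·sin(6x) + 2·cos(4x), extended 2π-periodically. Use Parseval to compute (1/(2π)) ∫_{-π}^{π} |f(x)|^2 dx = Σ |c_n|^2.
Σ |c_n|^2 = 20

Expand |f|^2 and use orthogonality of {sin(nx), cos(mx)} on [-π, π]:
  ∫_{-π}^{π} sin(nx)^2 dx = π, ∫ cos(mx)^2 dx = π, and cross terms integrate to 0.
So ∫_{-π}^{π} f(x)^2 dx = 6^2 · π + 2^2 · π = (36 + 4)π.
Divide by 2π: (36 + 4)/2 = 20.
By Parseval, this equals Σ |c_n|^2.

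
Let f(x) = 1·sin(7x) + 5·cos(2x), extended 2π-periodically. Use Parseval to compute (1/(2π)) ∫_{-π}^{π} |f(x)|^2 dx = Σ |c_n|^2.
Σ |c_n|^2 = 13

Expand |f|^2 and use orthogonality of {sin(nx), cos(mx)} on [-π, π]:
  ∫_{-π}^{π} sin(nx)^2 dx = π, ∫ cos(mx)^2 dx = π, and cross terms integrate to 0.
So ∫_{-π}^{π} f(x)^2 dx = 1^2 · π + 5^2 · π = (1 + 25)π.
Divide by 2π: (1 + 25)/2 = 13.
By Parseval, this equals Σ |c_n|^2.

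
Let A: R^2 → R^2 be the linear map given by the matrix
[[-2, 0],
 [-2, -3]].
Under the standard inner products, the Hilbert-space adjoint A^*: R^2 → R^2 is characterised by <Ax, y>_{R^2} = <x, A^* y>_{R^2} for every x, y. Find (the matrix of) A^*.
A^* = A^T =
[[-2, -2],
 [0, -3]]

For real matrices with standard dot products, the defining identity <Ax, y> = <x, A^* y> gives (Ax)^T y = x^T (A^*) y, i.e. x^T A^T y = x^T (A^*) y. Since this holds for all x, y, we must have A^* = A^T. Therefore
A^* =
[[-2, -2],
 [0, -3]].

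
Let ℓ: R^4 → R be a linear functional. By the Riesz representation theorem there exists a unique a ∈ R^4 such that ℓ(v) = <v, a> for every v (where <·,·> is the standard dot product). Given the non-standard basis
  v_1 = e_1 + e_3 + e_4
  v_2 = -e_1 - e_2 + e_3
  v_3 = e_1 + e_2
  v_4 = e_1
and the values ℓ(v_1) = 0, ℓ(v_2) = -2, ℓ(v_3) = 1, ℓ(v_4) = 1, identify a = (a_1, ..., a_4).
a = (1, 0, -1, 0)

Write a = (a_1, ..., a_4) in the standard basis. For each basis vector v_i, ℓ(v_i) = <v_i, a> is a linear equation in the a_j's. Collect the n equations into a matrix system V a = ℓ, where row i of V is v_i (expressed in the standard basis). Since V is invertible (lower-triangular with 1s on the diagonal, up to permutation), solve by back-substitution:
  V =
[[1, 0, 1, 1],
 [-1, -1, 1, 0],
 [1, 1, 0, 0],
 [1, 0, 0, 0]]
  V a = (0, -2, 1, 1)
Solving gives a = (1, 0, -1, 0).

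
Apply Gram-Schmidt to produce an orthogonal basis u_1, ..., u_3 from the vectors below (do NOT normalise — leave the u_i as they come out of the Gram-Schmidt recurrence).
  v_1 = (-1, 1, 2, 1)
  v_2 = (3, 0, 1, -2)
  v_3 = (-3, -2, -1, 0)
Orthogonal basis:
  u_1 = (-1, 1, 2, 1)
  u_2 = (18/7, 3/7, 13/7, -11/7)
  u_3 = (-92/89, -134/89, 72/89, -102/89)

Apply the Gram-Schmidt recurrence
  u_1 = v_1
  u_i = v_i − Σ_{j<i} ((v_i · u_j) / (u_j · u_j)) · u_j.

Step by step this gives:
  u_1 = (-1, 1, 2, 1)
  u_2 = (18/7, 3/7, 13/7, -11/7)
  u_3 = (-92/89, -134/89, 72/89, -102/89)

Orthogonality check:
  u_2 · u_1 = 0 (should be 0)
  u_3 · u_1 = 0 (should be 0)
  u_3 · u_2 = 0 (should be 0)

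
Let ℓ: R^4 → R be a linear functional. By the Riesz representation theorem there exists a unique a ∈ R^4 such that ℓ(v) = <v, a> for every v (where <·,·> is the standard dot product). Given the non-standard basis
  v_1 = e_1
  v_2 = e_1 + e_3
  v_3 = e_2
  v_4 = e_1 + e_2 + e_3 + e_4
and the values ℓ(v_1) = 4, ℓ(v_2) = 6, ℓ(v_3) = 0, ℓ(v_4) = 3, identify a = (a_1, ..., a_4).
a = (4, 0, 2, -3)

Write a = (a_1, ..., a_4) in the standard basis. For each basis vector v_i, ℓ(v_i) = <v_i, a> is a linear equation in the a_j's. Collect the n equations into a matrix system V a = ℓ, where row i of V is v_i (expressed in the standard basis). Since V is invertible (lower-triangular with 1s on the diagonal, up to permutation), solve by back-substitution:
  V =
[[1, 0, 0, 0],
 [1, 0, 1, 0],
 [0, 1, 0, 0],
 [1, 1, 1, 1]]
  V a = (4, 6, 0, 3)
Solving gives a = (4, 0, 2, -3).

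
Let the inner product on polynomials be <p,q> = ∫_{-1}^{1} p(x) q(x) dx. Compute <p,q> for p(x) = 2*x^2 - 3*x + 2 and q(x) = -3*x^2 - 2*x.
<p,q> = -12/5

Expand the product: p(x)·q(x) = -6*x^4 + 5*x^3 - 4*x.
∫_{-1}^{1} of each monomial x^k gives [2/(k+1) if k even, 0 if k odd]. Integrating term-by-term (or equivalently evaluating the antiderivative F(x) = -6*x^5/5 + 5*x^4/4 - 2*x^2 at the endpoints):
  F(1) − F(−1) = -39/20 − (9/20) = -12/5.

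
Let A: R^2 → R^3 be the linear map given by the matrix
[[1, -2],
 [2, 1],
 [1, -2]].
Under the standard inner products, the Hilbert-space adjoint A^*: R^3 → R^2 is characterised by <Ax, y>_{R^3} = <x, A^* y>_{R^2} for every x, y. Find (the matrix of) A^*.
A^* = A^T =
[[1, 2, 1],
 [-2, 1, -2]]

For real matrices with standard dot products, the defining identity <Ax, y> = <x, A^* y> gives (Ax)^T y = x^T (A^*) y, i.e. x^T A^T y = x^T (A^*) y. Since this holds for all x, y, we must have A^* = A^T. Therefore
A^* =
[[1, 2, 1],
 [-2, 1, -2]].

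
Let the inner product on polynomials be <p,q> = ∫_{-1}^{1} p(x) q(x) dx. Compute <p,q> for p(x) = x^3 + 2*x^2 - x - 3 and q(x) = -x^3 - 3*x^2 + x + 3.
<p,q> = -1108/105

Expand the product: p(x)·q(x) = -x^6 - 5*x^5 - 4*x^4 + 11*x^3 + 14*x^2 - 6*x - 9.
∫_{-1}^{1} of each monomial x^k gives [2/(k+1) if k even, 0 if k odd]. Integrating term-by-term (or equivalently evaluating the antiderivative F(x) = -x^7/7 - 5*x^6/6 - 4*x^5/5 + 11*x^4/4 + 14*x^3/3 - 3*x^2 - 9*x at the endpoints):
  F(1) − F(−1) = -2671/420 − (587/140) = -1108/105.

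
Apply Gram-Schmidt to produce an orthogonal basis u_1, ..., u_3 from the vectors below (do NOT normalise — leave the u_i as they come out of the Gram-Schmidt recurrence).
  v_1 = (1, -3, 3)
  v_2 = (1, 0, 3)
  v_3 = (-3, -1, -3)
Orthogonal basis:
  u_1 = (1, -3, 3)
  u_2 = (9/19, 30/19, 27/19)
  u_3 = (-9/5, 0, 3/5)

Apply the Gram-Schmidt recurrence
  u_1 = v_1
  u_i = v_i − Σ_{j<i} ((v_i · u_j) / (u_j · u_j)) · u_j.

Step by step this gives:
  u_1 = (1, -3, 3)
  u_2 = (9/19, 30/19, 27/19)
  u_3 = (-9/5, 0, 3/5)

Orthogonality check:
  u_2 · u_1 = 0 (should be 0)
  u_3 · u_1 = 0 (should be 0)
  u_3 · u_2 = 0 (should be 0)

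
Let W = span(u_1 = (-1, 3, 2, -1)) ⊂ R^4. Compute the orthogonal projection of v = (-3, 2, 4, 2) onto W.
proj_W(v) = (-1, 3, 2, -1)

Set up U = [u_1 | ... | u_1] ∈ R^(4×1). The projector onto W = col(U) is P = U (U^T U)^(-1) U^T.
Compute U^T U =
  [15],
and U^T v = (15).
Solve U^T U · c = U^T v for the coefficients: c = (1). The projection is proj_W(v) = U c.
Check: (v - proj_W(v)) · u_1 = 0  (should be 0).
Result: proj_W(v) = (-1, 3, 2, -1).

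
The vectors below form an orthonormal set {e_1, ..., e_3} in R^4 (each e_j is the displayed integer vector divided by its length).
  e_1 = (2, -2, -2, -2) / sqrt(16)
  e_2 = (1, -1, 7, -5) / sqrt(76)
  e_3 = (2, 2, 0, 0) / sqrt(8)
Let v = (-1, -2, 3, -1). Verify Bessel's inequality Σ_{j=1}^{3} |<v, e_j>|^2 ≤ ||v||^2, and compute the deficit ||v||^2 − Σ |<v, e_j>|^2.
Σ |<v, e_j>|^2 = 545/38; ||v||^2 = 15; deficit = 25/38

Write each e_j = u_j / sqrt(<u_j, u_j>) where u_j is the displayed integer vector. Then <v, e_j> = <v, u_j> / sqrt(<u_j, u_j>), so |<v, e_j>|^2 = <v, u_j>^2 / <u_j, u_j>.
Coefficients: <v, e_1> = -2/sqrt(16), <v, e_2> = 27/sqrt(76), <v, e_3> = -6/sqrt(8).
Square and sum: Σ |<v, e_j>|^2 = 545/38.
Compute ||v||^2 = v·v = 15.
Deficit = 15 − 545/38 = 25/38 ≥ 0, confirming Bessel's inequality. (The deficit equals ||v − Σ <v,e_j> e_j||^2, the squared distance from v to span{e_j}.)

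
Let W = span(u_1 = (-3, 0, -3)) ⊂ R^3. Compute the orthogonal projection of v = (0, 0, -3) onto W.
proj_W(v) = (-3/2, 0, -3/2)

Set up U = [u_1 | ... | u_1] ∈ R^(3×1). The projector onto W = col(U) is P = U (U^T U)^(-1) U^T.
Compute U^T U =
  [18],
and U^T v = (9).
Solve U^T U · c = U^T v for the coefficients: c = (1/2). The projection is proj_W(v) = U c.
Check: (v - proj_W(v)) · u_1 = 0  (should be 0).
Result: proj_W(v) = (-3/2, 0, -3/2).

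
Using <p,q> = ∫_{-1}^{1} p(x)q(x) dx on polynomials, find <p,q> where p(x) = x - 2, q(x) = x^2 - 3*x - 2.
<p,q> = 14/3

Expand the product: p(x)·q(x) = x^3 - 5*x^2 + 4*x + 4.
∫_{-1}^{1} of each monomial x^k gives [2/(k+1) if k even, 0 if k odd]. Integrating term-by-term (or equivalently evaluating the antiderivative F(x) = x^4/4 - 5*x^3/3 + 2*x^2 + 4*x at the endpoints):
  F(1) − F(−1) = 55/12 − (-1/12) = 14/3.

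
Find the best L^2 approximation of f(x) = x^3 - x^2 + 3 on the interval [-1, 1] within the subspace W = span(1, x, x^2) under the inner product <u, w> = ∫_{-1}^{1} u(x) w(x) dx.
g(x) = -x^2 + 3*x/5 + 3

The best approximation g ∈ W is the orthogonal projection of f onto W. Writing g = a_0 + a_1 x + a_2 x^2, the coefficients solve the normal equations G · a = b where
  G_{ij} = <φ_i, φ_j> and b_i = <f, φ_i>, with φ_0 = 1, φ_1 = x, φ_2 = x^2.
G =
  [2, 0, 2/3]
  [0, 2/3, 0]
  [2/3, 0, 2/5],
b = (16/3, 2/5, 8/5).
Solving gives a_0 = 3, a_1 = 3/5, a_2 = -1, so
  g(x) = -x^2 + 3*x/5 + 3.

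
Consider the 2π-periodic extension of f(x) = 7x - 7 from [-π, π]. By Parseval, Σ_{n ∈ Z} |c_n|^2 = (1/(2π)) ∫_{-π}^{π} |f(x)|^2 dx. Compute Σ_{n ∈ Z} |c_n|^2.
Σ |c_n|^2 = 49π^2/3 + 49

Expand and integrate term by term over [-π, π]:
  ∫ (7x)^2 dx = 49·(2π^3/3); ∫ 2·7·(-7)·x dx = 0 (odd integrand); ∫ (-7)^2 dx = 49·2π.
So (1/(2π)) ∫_{-π}^{π} (7x - 7)^2 dx = 49π^2/3 + 49 = 49π^2/3 + 49.
Parseval ⇒ Σ |c_n|^2 = 49π^2/3 + 49.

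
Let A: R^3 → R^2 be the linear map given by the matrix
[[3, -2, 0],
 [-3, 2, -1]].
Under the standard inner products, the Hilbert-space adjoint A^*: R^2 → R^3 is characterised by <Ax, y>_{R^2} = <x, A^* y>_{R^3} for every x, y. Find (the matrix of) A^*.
A^* = A^T =
[[3, -3],
 [-2, 2],
 [0, -1]]

For real matrices with standard dot products, the defining identity <Ax, y> = <x, A^* y> gives (Ax)^T y = x^T (A^*) y, i.e. x^T A^T y = x^T (A^*) y. Since this holds for all x, y, we must have A^* = A^T. Therefore
A^* =
[[3, -3],
 [-2, 2],
 [0, -1]].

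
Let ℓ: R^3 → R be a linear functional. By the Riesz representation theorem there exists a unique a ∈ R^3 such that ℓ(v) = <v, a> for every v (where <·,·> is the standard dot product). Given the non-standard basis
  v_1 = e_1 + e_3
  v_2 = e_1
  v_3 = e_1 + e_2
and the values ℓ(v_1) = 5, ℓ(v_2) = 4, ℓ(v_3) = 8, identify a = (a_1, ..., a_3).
a = (4, 4, 1)

Write a = (a_1, ..., a_3) in the standard basis. For each basis vector v_i, ℓ(v_i) = <v_i, a> is a linear equation in the a_j's. Collect the n equations into a matrix system V a = ℓ, where row i of V is v_i (expressed in the standard basis). Since V is invertible (lower-triangular with 1s on the diagonal, up to permutation), solve by back-substitution:
  V =
[[1, 0, 1],
 [1, 0, 0],
 [1, 1, 0]]
  V a = (5, 4, 8)
Solving gives a = (4, 4, 1).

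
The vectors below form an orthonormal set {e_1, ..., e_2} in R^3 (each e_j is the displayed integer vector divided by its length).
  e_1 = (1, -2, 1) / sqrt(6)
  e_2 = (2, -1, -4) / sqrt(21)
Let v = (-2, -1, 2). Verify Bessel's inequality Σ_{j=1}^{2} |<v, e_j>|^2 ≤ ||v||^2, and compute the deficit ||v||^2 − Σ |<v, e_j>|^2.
Σ |<v, e_j>|^2 = 45/7; ||v||^2 = 9; deficit = 18/7

Write each e_j = u_j / sqrt(<u_j, u_j>) where u_j is the displayed integer vector. Then <v, e_j> = <v, u_j> / sqrt(<u_j, u_j>), so |<v, e_j>|^2 = <v, u_j>^2 / <u_j, u_j>.
Coefficients: <v, e_1> = 2/sqrt(6), <v, e_2> = -11/sqrt(21).
Square and sum: Σ |<v, e_j>|^2 = 45/7.
Compute ||v||^2 = v·v = 9.
Deficit = 9 − 45/7 = 18/7 ≥ 0, confirming Bessel's inequality. (The deficit equals ||v − Σ <v,e_j> e_j||^2, the squared distance from v to span{e_j}.)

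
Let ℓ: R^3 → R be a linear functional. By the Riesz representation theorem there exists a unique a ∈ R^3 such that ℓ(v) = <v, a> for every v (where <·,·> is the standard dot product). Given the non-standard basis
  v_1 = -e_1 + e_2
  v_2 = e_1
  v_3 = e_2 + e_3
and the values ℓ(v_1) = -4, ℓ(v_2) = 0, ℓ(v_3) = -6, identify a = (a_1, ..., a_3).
a = (0, -4, -2)

Write a = (a_1, ..., a_3) in the standard basis. For each basis vector v_i, ℓ(v_i) = <v_i, a> is a linear equation in the a_j's. Collect the n equations into a matrix system V a = ℓ, where row i of V is v_i (expressed in the standard basis). Since V is invertible (lower-triangular with 1s on the diagonal, up to permutation), solve by back-substitution:
  V =
[[-1, 1, 0],
 [1, 0, 0],
 [0, 1, 1]]
  V a = (-4, 0, -6)
Solving gives a = (0, -4, -2).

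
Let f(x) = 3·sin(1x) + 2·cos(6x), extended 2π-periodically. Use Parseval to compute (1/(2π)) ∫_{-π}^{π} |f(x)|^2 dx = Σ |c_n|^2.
Σ |c_n|^2 = 13/2

Expand |f|^2 and use orthogonality of {sin(nx), cos(mx)} on [-π, π]:
  ∫_{-π}^{π} sin(nx)^2 dx = π, ∫ cos(mx)^2 dx = π, and cross terms integrate to 0.
So ∫_{-π}^{π} f(x)^2 dx = 3^2 · π + 2^2 · π = (9 + 4)π.
Divide by 2π: (9 + 4)/2 = 13/2.
By Parseval, this equals Σ |c_n|^2.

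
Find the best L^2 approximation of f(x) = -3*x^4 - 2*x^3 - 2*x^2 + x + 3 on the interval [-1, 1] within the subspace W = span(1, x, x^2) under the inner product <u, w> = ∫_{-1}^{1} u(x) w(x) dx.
g(x) = -32*x^2/7 - x/5 + 114/35

The best approximation g ∈ W is the orthogonal projection of f onto W. Writing g = a_0 + a_1 x + a_2 x^2, the coefficients solve the normal equations G · a = b where
  G_{ij} = <φ_i, φ_j> and b_i = <f, φ_i>, with φ_0 = 1, φ_1 = x, φ_2 = x^2.
G =
  [2, 0, 2/3]
  [0, 2/3, 0]
  [2/3, 0, 2/5],
b = (52/15, -2/15, 12/35).
Solving gives a_0 = 114/35, a_1 = -1/5, a_2 = -32/7, so
  g(x) = -32*x^2/7 - x/5 + 114/35.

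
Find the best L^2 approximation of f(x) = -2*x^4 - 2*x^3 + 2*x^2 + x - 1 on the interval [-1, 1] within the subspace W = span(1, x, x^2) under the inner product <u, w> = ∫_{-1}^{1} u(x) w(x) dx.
g(x) = 2*x^2/7 - x/5 - 29/35

The best approximation g ∈ W is the orthogonal projection of f onto W. Writing g = a_0 + a_1 x + a_2 x^2, the coefficients solve the normal equations G · a = b where
  G_{ij} = <φ_i, φ_j> and b_i = <f, φ_i>, with φ_0 = 1, φ_1 = x, φ_2 = x^2.
G =
  [2, 0, 2/3]
  [0, 2/3, 0]
  [2/3, 0, 2/5],
b = (-22/15, -2/15, -46/105).
Solving gives a_0 = -29/35, a_1 = -1/5, a_2 = 2/7, so
  g(x) = 2*x^2/7 - x/5 - 29/35.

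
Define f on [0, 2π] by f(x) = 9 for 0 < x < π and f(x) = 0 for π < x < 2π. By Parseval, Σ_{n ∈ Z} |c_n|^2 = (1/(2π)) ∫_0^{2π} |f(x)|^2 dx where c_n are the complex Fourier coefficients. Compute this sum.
Σ |c_n|^2 = 81/2

Parseval equates the L^2 energy of f (normalised by 1/(2π)) with the ℓ^2 sum of its Fourier coefficients: (1/(2π)) ∫_0^{2π} |f|^2 = Σ |c_n|^2.
Compute the left side: (1/(2π)) [∫_0^π 9^2 dx + ∫_π^{2π} 0^2 dx] = (1/(2π)) · (81π + 0π) = (81 + 0)/2 = 81/2.
So Σ_{n ∈ Z} |c_n|^2 = 81/2.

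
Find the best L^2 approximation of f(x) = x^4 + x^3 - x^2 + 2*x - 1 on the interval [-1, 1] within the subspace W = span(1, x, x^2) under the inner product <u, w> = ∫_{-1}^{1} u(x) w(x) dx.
g(x) = -x^2/7 + 13*x/5 - 38/35

The best approximation g ∈ W is the orthogonal projection of f onto W. Writing g = a_0 + a_1 x + a_2 x^2, the coefficients solve the normal equations G · a = b where
  G_{ij} = <φ_i, φ_j> and b_i = <f, φ_i>, with φ_0 = 1, φ_1 = x, φ_2 = x^2.
G =
  [2, 0, 2/3]
  [0, 2/3, 0]
  [2/3, 0, 2/5],
b = (-34/15, 26/15, -82/105).
Solving gives a_0 = -38/35, a_1 = 13/5, a_2 = -1/7, so
  g(x) = -x^2/7 + 13*x/5 - 38/35.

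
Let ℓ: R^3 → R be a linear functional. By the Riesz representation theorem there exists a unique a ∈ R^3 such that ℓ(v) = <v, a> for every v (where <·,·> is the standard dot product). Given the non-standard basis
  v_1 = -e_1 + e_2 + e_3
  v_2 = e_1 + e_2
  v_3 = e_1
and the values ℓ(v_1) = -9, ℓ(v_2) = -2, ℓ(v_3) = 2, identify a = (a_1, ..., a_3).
a = (2, -4, -3)

Write a = (a_1, ..., a_3) in the standard basis. For each basis vector v_i, ℓ(v_i) = <v_i, a> is a linear equation in the a_j's. Collect the n equations into a matrix system V a = ℓ, where row i of V is v_i (expressed in the standard basis). Since V is invertible (lower-triangular with 1s on the diagonal, up to permutation), solve by back-substitution:
  V =
[[-1, 1, 1],
 [1, 1, 0],
 [1, 0, 0]]
  V a = (-9, -2, 2)
Solving gives a = (2, -4, -3).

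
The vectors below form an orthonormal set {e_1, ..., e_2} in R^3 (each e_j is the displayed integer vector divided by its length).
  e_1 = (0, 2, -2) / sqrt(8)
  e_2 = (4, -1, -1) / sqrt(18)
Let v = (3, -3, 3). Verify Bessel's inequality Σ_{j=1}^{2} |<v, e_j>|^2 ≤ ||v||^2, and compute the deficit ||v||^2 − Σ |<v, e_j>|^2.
Σ |<v, e_j>|^2 = 26; ||v||^2 = 27; deficit = 1

Write each e_j = u_j / sqrt(<u_j, u_j>) where u_j is the displayed integer vector. Then <v, e_j> = <v, u_j> / sqrt(<u_j, u_j>), so |<v, e_j>|^2 = <v, u_j>^2 / <u_j, u_j>.
Coefficients: <v, e_1> = -12/sqrt(8), <v, e_2> = 12/sqrt(18).
Square and sum: Σ |<v, e_j>|^2 = 26.
Compute ||v||^2 = v·v = 27.
Deficit = 27 − 26 = 1 ≥ 0, confirming Bessel's inequality. (The deficit equals ||v − Σ <v,e_j> e_j||^2, the squared distance from v to span{e_j}.)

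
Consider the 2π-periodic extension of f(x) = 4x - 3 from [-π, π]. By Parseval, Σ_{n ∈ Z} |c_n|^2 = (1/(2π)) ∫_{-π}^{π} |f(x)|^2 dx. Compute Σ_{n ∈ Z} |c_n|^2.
Σ |c_n|^2 = 16π^2/3 + 9

Expand and integrate term by term over [-π, π]:
  ∫ (4x)^2 dx = 16·(2π^3/3); ∫ 2·4·(-3)·x dx = 0 (odd integrand); ∫ (-3)^2 dx = 9·2π.
So (1/(2π)) ∫_{-π}^{π} (4x - 3)^2 dx = 16π^2/3 + 9 = 16π^2/3 + 9.
Parseval ⇒ Σ |c_n|^2 = 16π^2/3 + 9.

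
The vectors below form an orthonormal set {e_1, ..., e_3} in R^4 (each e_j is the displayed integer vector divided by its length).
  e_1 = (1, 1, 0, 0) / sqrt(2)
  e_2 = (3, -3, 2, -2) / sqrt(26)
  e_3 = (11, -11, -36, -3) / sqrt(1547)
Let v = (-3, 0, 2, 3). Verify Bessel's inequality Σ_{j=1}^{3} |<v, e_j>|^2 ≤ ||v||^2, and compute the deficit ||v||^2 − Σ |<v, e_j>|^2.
Σ |<v, e_j>|^2 = 2089/119; ||v||^2 = 22; deficit = 529/119

Write each e_j = u_j / sqrt(<u_j, u_j>) where u_j is the displayed integer vector. Then <v, e_j> = <v, u_j> / sqrt(<u_j, u_j>), so |<v, e_j>|^2 = <v, u_j>^2 / <u_j, u_j>.
Coefficients: <v, e_1> = -3/sqrt(2), <v, e_2> = -11/sqrt(26), <v, e_3> = -114/sqrt(1547).
Square and sum: Σ |<v, e_j>|^2 = 2089/119.
Compute ||v||^2 = v·v = 22.
Deficit = 22 − 2089/119 = 529/119 ≥ 0, confirming Bessel's inequality. (The deficit equals ||v − Σ <v,e_j> e_j||^2, the squared distance from v to span{e_j}.)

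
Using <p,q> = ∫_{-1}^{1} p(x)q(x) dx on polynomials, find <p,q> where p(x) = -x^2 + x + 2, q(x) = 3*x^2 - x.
<p,q> = 32/15

Expand the product: p(x)·q(x) = -3*x^4 + 4*x^3 + 5*x^2 - 2*x.
∫_{-1}^{1} of each monomial x^k gives [2/(k+1) if k even, 0 if k odd]. Integrating term-by-term (or equivalently evaluating the antiderivative F(x) = -3*x^5/5 + x^4 + 5*x^3/3 - x^2 at the endpoints):
  F(1) − F(−1) = 16/15 − (-16/15) = 32/15.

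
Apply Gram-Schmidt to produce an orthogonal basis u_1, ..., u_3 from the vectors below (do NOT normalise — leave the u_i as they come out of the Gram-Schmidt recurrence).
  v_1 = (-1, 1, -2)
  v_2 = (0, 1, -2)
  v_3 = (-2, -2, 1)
Orthogonal basis:
  u_1 = (-1, 1, -2)
  u_2 = (5/6, 1/6, -1/3)
  u_3 = (0, -6/5, -3/5)

Apply the Gram-Schmidt recurrence
  u_1 = v_1
  u_i = v_i − Σ_{j<i} ((v_i · u_j) / (u_j · u_j)) · u_j.

Step by step this gives:
  u_1 = (-1, 1, -2)
  u_2 = (5/6, 1/6, -1/3)
  u_3 = (0, -6/5, -3/5)

Orthogonality check:
  u_2 · u_1 = 0 (should be 0)
  u_3 · u_1 = 0 (should be 0)
  u_3 · u_2 = 0 (should be 0)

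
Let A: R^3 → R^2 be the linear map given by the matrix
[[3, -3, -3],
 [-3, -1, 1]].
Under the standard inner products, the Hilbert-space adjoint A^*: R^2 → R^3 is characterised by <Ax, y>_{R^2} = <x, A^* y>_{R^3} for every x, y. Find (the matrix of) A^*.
A^* = A^T =
[[3, -3],
 [-3, -1],
 [-3, 1]]

For real matrices with standard dot products, the defining identity <Ax, y> = <x, A^* y> gives (Ax)^T y = x^T (A^*) y, i.e. x^T A^T y = x^T (A^*) y. Since this holds for all x, y, we must have A^* = A^T. Therefore
A^* =
[[3, -3],
 [-3, -1],
 [-3, 1]].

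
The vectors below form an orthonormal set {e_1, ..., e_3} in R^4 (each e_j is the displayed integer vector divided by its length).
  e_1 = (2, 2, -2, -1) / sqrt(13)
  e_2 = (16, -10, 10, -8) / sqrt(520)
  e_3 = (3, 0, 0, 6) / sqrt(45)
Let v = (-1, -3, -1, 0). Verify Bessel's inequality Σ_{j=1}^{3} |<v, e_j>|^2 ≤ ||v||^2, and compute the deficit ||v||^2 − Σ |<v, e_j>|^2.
Σ |<v, e_j>|^2 = 3; ||v||^2 = 11; deficit = 8

Write each e_j = u_j / sqrt(<u_j, u_j>) where u_j is the displayed integer vector. Then <v, e_j> = <v, u_j> / sqrt(<u_j, u_j>), so |<v, e_j>|^2 = <v, u_j>^2 / <u_j, u_j>.
Coefficients: <v, e_1> = -6/sqrt(13), <v, e_2> = 4/sqrt(520), <v, e_3> = -3/sqrt(45).
Square and sum: Σ |<v, e_j>|^2 = 3.
Compute ||v||^2 = v·v = 11.
Deficit = 11 − 3 = 8 ≥ 0, confirming Bessel's inequality. (The deficit equals ||v − Σ <v,e_j> e_j||^2, the squared distance from v to span{e_j}.)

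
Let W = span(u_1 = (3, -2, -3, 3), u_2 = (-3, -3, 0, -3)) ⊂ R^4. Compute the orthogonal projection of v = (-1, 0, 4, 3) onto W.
proj_W(v) = (8/77, 138/77, 78/77, 8/77)

Set up U = [u_1 | ... | u_2] ∈ R^(4×2). The projector onto W = col(U) is P = U (U^T U)^(-1) U^T.
Compute U^T U =
  [31, -12]
  [-12, 27],
and U^T v = (-6, -6).
Solve U^T U · c = U^T v for the coefficients: c = (-26/77, -86/231). The projection is proj_W(v) = U c.
Check: (v - proj_W(v)) · u_1 = 0  (should be 0).
Check: (v - proj_W(v)) · u_2 = 0  (should be 0).
Result: proj_W(v) = (8/77, 138/77, 78/77, 8/77).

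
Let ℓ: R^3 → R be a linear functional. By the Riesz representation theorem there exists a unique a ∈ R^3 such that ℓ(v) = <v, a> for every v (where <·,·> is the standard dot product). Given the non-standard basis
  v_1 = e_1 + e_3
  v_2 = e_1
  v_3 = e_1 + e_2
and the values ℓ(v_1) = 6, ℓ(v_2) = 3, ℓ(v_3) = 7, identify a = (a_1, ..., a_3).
a = (3, 4, 3)

Write a = (a_1, ..., a_3) in the standard basis. For each basis vector v_i, ℓ(v_i) = <v_i, a> is a linear equation in the a_j's. Collect the n equations into a matrix system V a = ℓ, where row i of V is v_i (expressed in the standard basis). Since V is invertible (lower-triangular with 1s on the diagonal, up to permutation), solve by back-substitution:
  V =
[[1, 0, 1],
 [1, 0, 0],
 [1, 1, 0]]
  V a = (6, 3, 7)
Solving gives a = (3, 4, 3).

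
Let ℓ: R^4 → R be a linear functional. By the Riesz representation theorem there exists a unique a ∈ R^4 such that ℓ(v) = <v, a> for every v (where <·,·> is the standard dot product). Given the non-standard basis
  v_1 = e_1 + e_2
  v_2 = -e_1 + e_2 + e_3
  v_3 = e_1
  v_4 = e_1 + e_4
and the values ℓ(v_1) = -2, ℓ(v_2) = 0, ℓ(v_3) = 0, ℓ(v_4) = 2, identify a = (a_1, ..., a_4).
a = (0, -2, 2, 2)

Write a = (a_1, ..., a_4) in the standard basis. For each basis vector v_i, ℓ(v_i) = <v_i, a> is a linear equation in the a_j's. Collect the n equations into a matrix system V a = ℓ, where row i of V is v_i (expressed in the standard basis). Since V is invertible (lower-triangular with 1s on the diagonal, up to permutation), solve by back-substitution:
  V =
[[1, 1, 0, 0],
 [-1, 1, 1, 0],
 [1, 0, 0, 0],
 [1, 0, 0, 1]]
  V a = (-2, 0, 0, 2)
Solving gives a = (0, -2, 2, 2).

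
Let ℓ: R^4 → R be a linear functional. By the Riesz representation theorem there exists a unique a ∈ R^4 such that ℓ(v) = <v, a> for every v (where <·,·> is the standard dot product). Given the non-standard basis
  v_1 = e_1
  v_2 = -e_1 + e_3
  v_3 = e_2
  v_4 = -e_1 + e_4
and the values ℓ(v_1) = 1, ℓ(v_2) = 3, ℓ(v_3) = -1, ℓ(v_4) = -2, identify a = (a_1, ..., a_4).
a = (1, -1, 4, -1)

Write a = (a_1, ..., a_4) in the standard basis. For each basis vector v_i, ℓ(v_i) = <v_i, a> is a linear equation in the a_j's. Collect the n equations into a matrix system V a = ℓ, where row i of V is v_i (expressed in the standard basis). Since V is invertible (lower-triangular with 1s on the diagonal, up to permutation), solve by back-substitution:
  V =
[[1, 0, 0, 0],
 [-1, 0, 1, 0],
 [0, 1, 0, 0],
 [-1, 0, 0, 1]]
  V a = (1, 3, -1, -2)
Solving gives a = (1, -1, 4, -1).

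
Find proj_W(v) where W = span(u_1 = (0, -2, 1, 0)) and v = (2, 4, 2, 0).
proj_W(v) = (0, 12/5, -6/5, 0)

Set up U = [u_1 | ... | u_1] ∈ R^(4×1). The projector onto W = col(U) is P = U (U^T U)^(-1) U^T.
Compute U^T U =
  [5],
and U^T v = (-6).
Solve U^T U · c = U^T v for the coefficients: c = (-6/5). The projection is proj_W(v) = U c.
Check: (v - proj_W(v)) · u_1 = 0  (should be 0).
Result: proj_W(v) = (0, 12/5, -6/5, 0).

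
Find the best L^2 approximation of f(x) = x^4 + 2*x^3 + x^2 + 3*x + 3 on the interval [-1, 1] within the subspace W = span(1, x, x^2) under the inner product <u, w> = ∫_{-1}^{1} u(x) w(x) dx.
g(x) = 13*x^2/7 + 21*x/5 + 102/35

The best approximation g ∈ W is the orthogonal projection of f onto W. Writing g = a_0 + a_1 x + a_2 x^2, the coefficients solve the normal equations G · a = b where
  G_{ij} = <φ_i, φ_j> and b_i = <f, φ_i>, with φ_0 = 1, φ_1 = x, φ_2 = x^2.
G =
  [2, 0, 2/3]
  [0, 2/3, 0]
  [2/3, 0, 2/5],
b = (106/15, 14/5, 94/35).
Solving gives a_0 = 102/35, a_1 = 21/5, a_2 = 13/7, so
  g(x) = 13*x^2/7 + 21*x/5 + 102/35.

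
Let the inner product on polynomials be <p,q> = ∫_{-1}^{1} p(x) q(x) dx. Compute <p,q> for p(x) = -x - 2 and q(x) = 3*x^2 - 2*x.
<p,q> = -8/3

Expand the product: p(x)·q(x) = -3*x^3 - 4*x^2 + 4*x.
∫_{-1}^{1} of each monomial x^k gives [2/(k+1) if k even, 0 if k odd]. Integrating term-by-term (or equivalently evaluating the antiderivative F(x) = -3*x^4/4 - 4*x^3/3 + 2*x^2 at the endpoints):
  F(1) − F(−1) = -1/12 − (31/12) = -8/3.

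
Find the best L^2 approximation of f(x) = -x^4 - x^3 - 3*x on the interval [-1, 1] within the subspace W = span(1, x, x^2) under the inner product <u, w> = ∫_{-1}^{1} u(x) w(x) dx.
g(x) = -6*x^2/7 - 18*x/5 + 3/35

The best approximation g ∈ W is the orthogonal projection of f onto W. Writing g = a_0 + a_1 x + a_2 x^2, the coefficients solve the normal equations G · a = b where
  G_{ij} = <φ_i, φ_j> and b_i = <f, φ_i>, with φ_0 = 1, φ_1 = x, φ_2 = x^2.
G =
  [2, 0, 2/3]
  [0, 2/3, 0]
  [2/3, 0, 2/5],
b = (-2/5, -12/5, -2/7).
Solving gives a_0 = 3/35, a_1 = -18/5, a_2 = -6/7, so
  g(x) = -6*x^2/7 - 18*x/5 + 3/35.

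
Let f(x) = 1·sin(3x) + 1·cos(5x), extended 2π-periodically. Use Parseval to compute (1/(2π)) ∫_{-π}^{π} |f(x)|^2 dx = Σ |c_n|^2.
Σ |c_n|^2 = 1

Expand |f|^2 and use orthogonality of {sin(nx), cos(mx)} on [-π, π]:
  ∫_{-π}^{π} sin(nx)^2 dx = π, ∫ cos(mx)^2 dx = π, and cross terms integrate to 0.
So ∫_{-π}^{π} f(x)^2 dx = 1^2 · π + 1^2 · π = (1 + 1)π.
Divide by 2π: (1 + 1)/2 = 1.
By Parseval, this equals Σ |c_n|^2.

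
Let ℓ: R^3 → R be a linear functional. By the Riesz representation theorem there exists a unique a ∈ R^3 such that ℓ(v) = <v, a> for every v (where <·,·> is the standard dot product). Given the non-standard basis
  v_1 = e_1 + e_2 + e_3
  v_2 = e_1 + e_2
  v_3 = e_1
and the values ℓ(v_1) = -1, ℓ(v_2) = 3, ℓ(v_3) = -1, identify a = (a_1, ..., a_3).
a = (-1, 4, -4)

Write a = (a_1, ..., a_3) in the standard basis. For each basis vector v_i, ℓ(v_i) = <v_i, a> is a linear equation in the a_j's. Collect the n equations into a matrix system V a = ℓ, where row i of V is v_i (expressed in the standard basis). Since V is invertible (lower-triangular with 1s on the diagonal, up to permutation), solve by back-substitution:
  V =
[[1, 1, 1],
 [1, 1, 0],
 [1, 0, 0]]
  V a = (-1, 3, -1)
Solving gives a = (-1, 4, -4).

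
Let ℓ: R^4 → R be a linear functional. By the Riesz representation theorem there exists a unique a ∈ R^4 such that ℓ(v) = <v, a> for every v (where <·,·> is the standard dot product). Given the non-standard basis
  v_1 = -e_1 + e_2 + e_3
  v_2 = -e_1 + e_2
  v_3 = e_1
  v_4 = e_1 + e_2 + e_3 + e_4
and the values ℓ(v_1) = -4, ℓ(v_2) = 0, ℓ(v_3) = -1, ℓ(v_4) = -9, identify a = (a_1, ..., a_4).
a = (-1, -1, -4, -3)

Write a = (a_1, ..., a_4) in the standard basis. For each basis vector v_i, ℓ(v_i) = <v_i, a> is a linear equation in the a_j's. Collect the n equations into a matrix system V a = ℓ, where row i of V is v_i (expressed in the standard basis). Since V is invertible (lower-triangular with 1s on the diagonal, up to permutation), solve by back-substitution:
  V =
[[-1, 1, 1, 0],
 [-1, 1, 0, 0],
 [1, 0, 0, 0],
 [1, 1, 1, 1]]
  V a = (-4, 0, -1, -9)
Solving gives a = (-1, -1, -4, -3).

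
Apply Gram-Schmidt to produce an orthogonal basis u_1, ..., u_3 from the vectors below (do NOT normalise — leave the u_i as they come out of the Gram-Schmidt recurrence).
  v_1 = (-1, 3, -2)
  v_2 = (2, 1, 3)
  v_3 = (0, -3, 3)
Orthogonal basis:
  u_1 = (-1, 3, -2)
  u_2 = (23/14, 29/14, 16/7)
  u_3 = (-22/19, 2/19, 14/19)

Apply the Gram-Schmidt recurrence
  u_1 = v_1
  u_i = v_i − Σ_{j<i} ((v_i · u_j) / (u_j · u_j)) · u_j.

Step by step this gives:
  u_1 = (-1, 3, -2)
  u_2 = (23/14, 29/14, 16/7)
  u_3 = (-22/19, 2/19, 14/19)

Orthogonality check:
  u_2 · u_1 = 0 (should be 0)
  u_3 · u_1 = 0 (should be 0)
  u_3 · u_2 = 0 (should be 0)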